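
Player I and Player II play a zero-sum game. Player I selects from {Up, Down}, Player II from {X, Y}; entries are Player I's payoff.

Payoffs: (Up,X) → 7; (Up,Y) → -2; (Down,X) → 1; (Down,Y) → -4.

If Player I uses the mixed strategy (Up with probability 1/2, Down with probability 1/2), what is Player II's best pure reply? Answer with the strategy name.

If Player II plays X, Player I's expected payoff is (1/2)·7 + (1/2)·1 = 4.
If Player II plays Y, Player I's expected payoff is (1/2)·(-2) + (1/2)·(-4) = -3.
Player II minimizes Player I's payoff; the smallest is -3, so the best response is Y.

Y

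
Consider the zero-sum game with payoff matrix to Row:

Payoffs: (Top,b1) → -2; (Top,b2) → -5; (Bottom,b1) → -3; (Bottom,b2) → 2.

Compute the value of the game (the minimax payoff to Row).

Row minima: Top → -5, Bottom → -3; maximin = -3.
Column maxima: b1 → -2, b2 → 2; minimax = -2.
-3 ≠ -2, so there is no saddle point; optimal play is mixed.
Let Row play Top with probability p. Expected payoff against b1: (-2)p + (-3)(1−p) = p − 3; against b2: (-5)p + 2(1−p) = −7p + 2.
Setting these equal: p − 3 = −7p + 2 ⇒ 8p = 5 ⇒ p = 5/8, and the value is (1)·(5/8) − 3 = -19/8.
For Column: with q = P(b1), equating Top's and Bottom's payoffs gives 3q − 5 = −5q + 2 ⇒ q = 7/8.

-19/8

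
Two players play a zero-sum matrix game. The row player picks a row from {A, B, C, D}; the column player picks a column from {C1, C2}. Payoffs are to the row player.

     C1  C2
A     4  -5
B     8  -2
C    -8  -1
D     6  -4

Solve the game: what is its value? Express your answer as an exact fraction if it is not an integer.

-24/17

Row minima: A → -5, B → -2, C → -8, D → -4; maximin = -2.
Column maxima: C1 → 8, C2 → -1; minimax = -1.
-2 ≠ -1, so there is no saddle point; optimal play is mixed.
A is strictly dominated by B, so the row player never plays it.
D is strictly dominated by B, so the row player never plays it.
On the remaining 2×2 (B, C vs C1, C2):
Let the row player play B with probability p. Expected payoff against C1: 8p + (-8)(1−p) = 16p − 8; against C2: (-2)p + (-1)(1−p) = −p − 1.
Setting these equal: 16p − 8 = −p − 1 ⇒ 17p = 7 ⇒ p = 7/17, and the value is (16)·(7/17) − 8 = -24/17.
For the column player: with q = P(C1), equating B's and C's payoffs gives 10q − 2 = −7q − 1 ⇒ q = 1/17.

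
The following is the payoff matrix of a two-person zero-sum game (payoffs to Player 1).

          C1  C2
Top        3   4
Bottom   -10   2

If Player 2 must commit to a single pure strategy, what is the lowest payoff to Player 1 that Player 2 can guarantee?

Column maxima: C1 → 3, C2 → 4.
The smallest of these is 3.

3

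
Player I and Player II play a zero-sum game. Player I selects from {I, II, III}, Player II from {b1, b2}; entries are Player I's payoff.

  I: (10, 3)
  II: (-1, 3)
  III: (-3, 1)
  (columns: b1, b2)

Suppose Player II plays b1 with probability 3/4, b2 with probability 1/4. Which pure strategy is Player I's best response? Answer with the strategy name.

Expected payoff of I: (3/4)·10 + (1/4)·3 = 33/4.
Expected payoff of II: (3/4)·(-1) + (1/4)·3 = 0.
Expected payoff of III: (3/4)·(-3) + (1/4)·1 = -2.
The largest is 33/4, so Player I's best response is I.

I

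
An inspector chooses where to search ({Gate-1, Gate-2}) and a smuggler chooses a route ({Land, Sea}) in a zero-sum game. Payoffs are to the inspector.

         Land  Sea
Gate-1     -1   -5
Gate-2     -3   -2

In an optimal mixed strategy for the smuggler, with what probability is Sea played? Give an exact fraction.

2/5

Row minima: Gate-1 → -5, Gate-2 → -3; maximin = -3.
Column maxima: Land → -1, Sea → -2; minimax = -2.
-3 ≠ -2, so there is no saddle point; optimal play is mixed.
Let the inspector play Gate-1 with probability p. Expected payoff against Land: (-1)p + (-3)(1−p) = 2p − 3; against Sea: (-5)p + (-2)(1−p) = −3p − 2.
Setting these equal: 2p − 3 = −3p − 2 ⇒ 5p = 1 ⇒ p = 1/5, and the value is (2)·(1/5) − 3 = -13/5.
For the smuggler: with q = P(Land), equating Gate-1's and Gate-2's payoffs gives 4q − 5 = −q − 2 ⇒ q = 3/5.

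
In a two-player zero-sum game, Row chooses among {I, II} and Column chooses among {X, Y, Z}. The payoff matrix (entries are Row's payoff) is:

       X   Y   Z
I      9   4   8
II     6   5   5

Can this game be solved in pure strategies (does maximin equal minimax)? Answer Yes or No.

Row minima: I → 4, II → 5; maximin = 5.
Column maxima: X → 9, Y → 5, Z → 8; minimax = 5.
maximin = minimax = 5, so a saddle point exists.

Yes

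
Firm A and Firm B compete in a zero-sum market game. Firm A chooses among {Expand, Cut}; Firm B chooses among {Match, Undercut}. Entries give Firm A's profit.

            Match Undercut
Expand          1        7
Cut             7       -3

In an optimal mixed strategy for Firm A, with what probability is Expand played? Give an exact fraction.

Row minima: Expand → 1, Cut → -3; maximin = 1.
Column maxima: Match → 7, Undercut → 7; minimax = 7.
1 ≠ 7, so there is no saddle point; optimal play is mixed.
Let Firm A play Expand with probability p. Expected payoff against Match: 1p + 7(1−p) = −6p + 7; against Undercut: 7p + (-3)(1−p) = 10p − 3.
Setting these equal: −6p + 7 = 10p − 3 ⇒ −16p = -10 ⇒ p = 5/8, and the value is (-6)·(5/8) + 7 = 13/4.
For Firm B: with q = P(Match), equating Expand's and Cut's payoffs gives −6q + 7 = 10q − 3 ⇒ q = 5/8.

5/8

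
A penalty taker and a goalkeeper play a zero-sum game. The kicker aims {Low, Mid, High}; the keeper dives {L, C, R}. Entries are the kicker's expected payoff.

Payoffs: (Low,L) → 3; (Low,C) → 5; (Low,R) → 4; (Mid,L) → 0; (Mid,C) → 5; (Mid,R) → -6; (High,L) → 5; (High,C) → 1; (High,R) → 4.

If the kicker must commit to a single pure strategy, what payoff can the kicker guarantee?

3

Row minima: Low → 3, Mid → -6, High → 1.
The best of these is 3.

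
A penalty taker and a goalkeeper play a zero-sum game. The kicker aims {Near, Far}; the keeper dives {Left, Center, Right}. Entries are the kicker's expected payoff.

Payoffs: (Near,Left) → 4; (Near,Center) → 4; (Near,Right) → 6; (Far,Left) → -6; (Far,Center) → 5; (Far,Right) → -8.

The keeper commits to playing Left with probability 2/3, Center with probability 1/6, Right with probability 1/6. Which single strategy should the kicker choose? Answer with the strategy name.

Expected payoff of Near: (2/3)·4 + (1/6)·4 + (1/6)·6 = 13/3.
Expected payoff of Far: (2/3)·(-6) + (1/6)·5 + (1/6)·(-8) = -9/2.
The largest is 13/3, so the kicker's best response is Near.

Near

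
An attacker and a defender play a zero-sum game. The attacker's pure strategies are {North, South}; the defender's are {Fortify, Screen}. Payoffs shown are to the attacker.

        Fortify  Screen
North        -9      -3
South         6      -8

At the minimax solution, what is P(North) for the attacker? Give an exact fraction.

7/10

Row minima: North → -9, South → -8; maximin = -8.
Column maxima: Fortify → 6, Screen → -3; minimax = -3.
-8 ≠ -3, so there is no saddle point; optimal play is mixed.
Let the attacker play North with probability p. Expected payoff against Fortify: (-9)p + 6(1−p) = −15p + 6; against Screen: (-3)p + (-8)(1−p) = 5p − 8.
Setting these equal: −15p + 6 = 5p − 8 ⇒ −20p = -14 ⇒ p = 7/10, and the value is (-15)·(7/10) + 6 = -9/2.
For the defender: with q = P(Fortify), equating North's and South's payoffs gives −6q − 3 = 14q − 8 ⇒ q = 1/4.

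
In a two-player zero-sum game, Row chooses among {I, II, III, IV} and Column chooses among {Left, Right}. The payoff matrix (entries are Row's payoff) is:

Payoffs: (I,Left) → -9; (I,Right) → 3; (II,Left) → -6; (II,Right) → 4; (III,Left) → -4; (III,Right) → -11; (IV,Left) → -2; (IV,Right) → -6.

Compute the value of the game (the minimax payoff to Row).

Row minima: I → -9, II → -6, III → -11, IV → -6; maximin = -6.
Column maxima: Left → -2, Right → 4; minimax = -2.
-6 ≠ -2, so there is no saddle point; optimal play is mixed.
I is strictly dominated by II, so Row never plays it.
III is strictly dominated by IV, so Row never plays it.
On the remaining 2×2 (II, IV vs Left, Right):
Let Row play II with probability p. Expected payoff against Left: (-6)p + (-2)(1−p) = −4p − 2; against Right: 4p + (-6)(1−p) = 10p − 6.
Setting these equal: −4p − 2 = 10p − 6 ⇒ −14p = -4 ⇒ p = 2/7, and the value is (-4)·(2/7) − 2 = -22/7.
For Column: with q = P(Left), equating II's and IV's payoffs gives −10q + 4 = 4q − 6 ⇒ q = 5/7.

-22/7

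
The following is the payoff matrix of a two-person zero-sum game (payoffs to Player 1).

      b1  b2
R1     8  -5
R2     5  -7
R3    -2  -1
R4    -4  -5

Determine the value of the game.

-9/7

Row minima: R1 → -5, R2 → -7, R3 → -2, R4 → -5; maximin = -2.
Column maxima: b1 → 8, b2 → -1; minimax = -1.
-2 ≠ -1, so there is no saddle point; optimal play is mixed.
R2 is strictly dominated by R1, so Player 1 never plays it.
R4 is strictly dominated by R3, so Player 1 never plays it.
On the remaining 2×2 (R1, R3 vs b1, b2):
Let Player 1 play R1 with probability p. Expected payoff against b1: 8p + (-2)(1−p) = 10p − 2; against b2: (-5)p + (-1)(1−p) = −4p − 1.
Setting these equal: 10p − 2 = −4p − 1 ⇒ 14p = 1 ⇒ p = 1/14, and the value is (10)·(1/14) − 2 = -9/7.
For Player 2: with q = P(b1), equating R1's and R3's payoffs gives 13q − 5 = −q − 1 ⇒ q = 2/7.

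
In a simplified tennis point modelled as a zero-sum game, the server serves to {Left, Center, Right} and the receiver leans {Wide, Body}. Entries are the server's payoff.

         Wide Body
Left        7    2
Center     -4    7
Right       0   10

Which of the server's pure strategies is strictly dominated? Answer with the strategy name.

Center

Right gives a strictly higher payoff than Center against every column: 0 > -4, 10 > 7.
So Center is strictly dominated and the server never plays it.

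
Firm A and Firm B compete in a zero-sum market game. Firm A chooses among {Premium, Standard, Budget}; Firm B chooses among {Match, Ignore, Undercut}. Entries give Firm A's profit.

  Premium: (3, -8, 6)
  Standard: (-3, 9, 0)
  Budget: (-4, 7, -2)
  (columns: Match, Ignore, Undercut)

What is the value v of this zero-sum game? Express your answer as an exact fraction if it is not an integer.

Row minima: Premium → -8, Standard → -3, Budget → -4; maximin = -3.
Column maxima: Match → 3, Ignore → 9, Undercut → 6; minimax = 3.
-3 ≠ 3, so there is no saddle point; optimal play is mixed.
Budget is strictly dominated by Standard, so Firm A never plays it.
Undercut is strictly dominated by Match (it gives Firm A strictly more in every row), so Firm B never plays it.
On the remaining 2×2 (Premium, Standard vs Match, Ignore):
Let Firm A play Premium with probability p. Expected payoff against Match: 3p + (-3)(1−p) = 6p − 3; against Ignore: (-8)p + 9(1−p) = −17p + 9.
Setting these equal: 6p − 3 = −17p + 9 ⇒ 23p = 12 ⇒ p = 12/23, and the value is (6)·(12/23) − 3 = 3/23.
For Firm B: with q = P(Match), equating Premium's and Standard's payoffs gives 11q − 8 = −12q + 9 ⇒ q = 17/23.

3/23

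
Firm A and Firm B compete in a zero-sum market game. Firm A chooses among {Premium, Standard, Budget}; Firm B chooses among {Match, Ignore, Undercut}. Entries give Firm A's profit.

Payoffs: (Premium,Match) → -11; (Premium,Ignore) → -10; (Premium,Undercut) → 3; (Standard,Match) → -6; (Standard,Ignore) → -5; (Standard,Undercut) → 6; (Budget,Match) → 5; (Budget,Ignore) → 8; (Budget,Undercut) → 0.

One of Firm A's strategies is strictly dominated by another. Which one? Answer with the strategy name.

Standard gives a strictly higher payoff than Premium against every column: -6 > -11, -5 > -10, 6 > 3.
So Premium is strictly dominated and Firm A never plays it.

Premium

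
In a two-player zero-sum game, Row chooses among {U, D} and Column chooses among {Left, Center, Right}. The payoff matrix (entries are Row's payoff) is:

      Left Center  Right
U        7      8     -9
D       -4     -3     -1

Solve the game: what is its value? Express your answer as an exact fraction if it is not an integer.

Row minima: U → -9, D → -4; maximin = -4.
Column maxima: Left → 7, Center → 8, Right → -1; minimax = -1.
-4 ≠ -1, so there is no saddle point; optimal play is mixed.
Center is strictly dominated by Left (it gives Row strictly more in every row), so Column never plays it.
On the remaining 2×2 (U, D vs Left, Right):
Let Row play U with probability p. Expected payoff against Left: 7p + (-4)(1−p) = 11p − 4; against Right: (-9)p + (-1)(1−p) = −8p − 1.
Setting these equal: 11p − 4 = −8p − 1 ⇒ 19p = 3 ⇒ p = 3/19, and the value is (11)·(3/19) − 4 = -43/19.
For Column: with q = P(Left), equating U's and D's payoffs gives 16q − 9 = −3q − 1 ⇒ q = 8/19.

-43/19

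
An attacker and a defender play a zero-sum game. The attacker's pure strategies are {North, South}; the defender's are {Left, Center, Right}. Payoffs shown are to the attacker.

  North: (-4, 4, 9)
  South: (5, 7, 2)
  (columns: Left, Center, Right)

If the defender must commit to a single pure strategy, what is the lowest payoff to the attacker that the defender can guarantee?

5

Column maxima: Left → 5, Center → 7, Right → 9.
The smallest of these is 5.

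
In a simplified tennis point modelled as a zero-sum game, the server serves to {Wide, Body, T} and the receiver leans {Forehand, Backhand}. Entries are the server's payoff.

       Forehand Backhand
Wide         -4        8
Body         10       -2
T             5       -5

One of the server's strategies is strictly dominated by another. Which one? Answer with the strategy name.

Body gives a strictly higher payoff than T against every column: 10 > 5, -2 > -5.
So T is strictly dominated and the server never plays it.

T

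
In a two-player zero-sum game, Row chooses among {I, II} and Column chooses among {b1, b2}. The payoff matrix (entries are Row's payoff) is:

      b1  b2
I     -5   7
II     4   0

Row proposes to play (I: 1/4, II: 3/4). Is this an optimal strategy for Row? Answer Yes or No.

Yes

Against b1 this mix gives (1/4)·(-5) + (3/4)·4 = 7/4.
Against b2 this mix gives (1/4)·7 + (3/4)·0 = 7/4.
All of Column's active replies (b1, b2) yield 7/4, and no column does worse for Row. The mix makes Column indifferent and guarantees 7/4, so it is optimal.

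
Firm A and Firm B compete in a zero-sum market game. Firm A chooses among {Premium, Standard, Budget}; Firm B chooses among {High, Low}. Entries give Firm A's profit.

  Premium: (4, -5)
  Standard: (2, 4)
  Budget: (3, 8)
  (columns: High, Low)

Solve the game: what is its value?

Row minima: Premium → -5, Standard → 2, Budget → 3; maximin = 3.
Column maxima: High → 4, Low → 8; minimax = 4.
3 ≠ 4, so there is no saddle point; optimal play is mixed.
Standard is strictly dominated by Budget, so Firm A never plays it.
On the remaining 2×2 (Premium, Budget vs High, Low):
Let Firm A play Premium with probability p. Expected payoff against High: 4p + 3(1−p) = p + 3; against Low: (-5)p + 8(1−p) = −13p + 8.
Setting these equal: p + 3 = −13p + 8 ⇒ 14p = 5 ⇒ p = 5/14, and the value is (1)·(5/14) + 3 = 47/14.
For Firm B: with q = P(High), equating Premium's and Budget's payoffs gives 9q − 5 = −5q + 8 ⇒ q = 13/14.

47/14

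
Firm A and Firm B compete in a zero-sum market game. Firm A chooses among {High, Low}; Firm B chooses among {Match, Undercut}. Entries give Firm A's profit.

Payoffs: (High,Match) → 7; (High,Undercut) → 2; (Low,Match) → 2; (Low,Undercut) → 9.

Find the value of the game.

59/12

Row minima: High → 2, Low → 2; maximin = 2.
Column maxima: Match → 7, Undercut → 9; minimax = 7.
2 ≠ 7, so there is no saddle point; optimal play is mixed.
Let Firm A play High with probability p. Expected payoff against Match: 7p + 2(1−p) = 5p + 2; against Undercut: 2p + 9(1−p) = −7p + 9.
Setting these equal: 5p + 2 = −7p + 9 ⇒ 12p = 7 ⇒ p = 7/12, and the value is (5)·(7/12) + 2 = 59/12.
For Firm B: with q = P(Match), equating High's and Low's payoffs gives 5q + 2 = −7q + 9 ⇒ q = 7/12.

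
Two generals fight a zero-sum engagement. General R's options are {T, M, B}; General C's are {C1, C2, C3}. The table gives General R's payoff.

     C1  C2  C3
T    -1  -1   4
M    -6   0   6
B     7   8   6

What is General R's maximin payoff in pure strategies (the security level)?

Row minima: T → -1, M → -6, B → 6.
The best of these is 6.

6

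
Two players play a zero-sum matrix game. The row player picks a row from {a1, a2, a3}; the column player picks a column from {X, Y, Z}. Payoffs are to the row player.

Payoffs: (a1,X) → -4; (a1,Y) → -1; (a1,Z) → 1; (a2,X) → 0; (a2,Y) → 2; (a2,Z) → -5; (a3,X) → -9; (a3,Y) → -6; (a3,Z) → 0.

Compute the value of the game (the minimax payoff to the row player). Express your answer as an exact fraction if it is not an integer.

Row minima: a1 → -4, a2 → -5, a3 → -9; maximin = -4.
Column maxima: X → 0, Y → 2, Z → 1; minimax = 0.
-4 ≠ 0, so there is no saddle point; optimal play is mixed.
a3 is strictly dominated by a1, so the row player never plays it.
Y is strictly dominated by X (it gives the row player strictly more in every row), so the column player never plays it.
On the remaining 2×2 (a1, a2 vs X, Z):
Let the row player play a1 with probability p. Expected payoff against X: (-4)p + 0(1−p) = −4p; against Z: 1p + (-5)(1−p) = 6p − 5.
Setting these equal: −4p = 6p − 5 ⇒ −10p = -5 ⇒ p = 1/2, and the value is (-4)·(1/2) = -2.
For the column player: with q = P(X), equating a1's and a2's payoffs gives −5q + 1 = 5q − 5 ⇒ q = 3/5.

-2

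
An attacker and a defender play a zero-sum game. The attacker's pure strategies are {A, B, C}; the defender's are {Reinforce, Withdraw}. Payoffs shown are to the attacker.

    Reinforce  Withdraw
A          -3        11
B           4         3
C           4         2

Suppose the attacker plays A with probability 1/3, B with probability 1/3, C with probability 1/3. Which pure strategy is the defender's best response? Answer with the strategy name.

Reinforce

If the defender plays Reinforce, the attacker's expected payoff is (1/3)·(-3) + (1/3)·4 + (1/3)·4 = 5/3.
If the defender plays Withdraw, the attacker's expected payoff is (1/3)·11 + (1/3)·3 + (1/3)·2 = 16/3.
The defender minimizes the attacker's payoff; the smallest is 5/3, so the best response is Reinforce.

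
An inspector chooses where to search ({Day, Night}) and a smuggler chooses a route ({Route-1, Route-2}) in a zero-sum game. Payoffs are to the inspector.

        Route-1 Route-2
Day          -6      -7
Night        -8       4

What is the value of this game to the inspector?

-80/13

Row minima: Day → -7, Night → -8; maximin = -7.
Column maxima: Route-1 → -6, Route-2 → 4; minimax = -6.
-7 ≠ -6, so there is no saddle point; optimal play is mixed.
Let the inspector play Day with probability p. Expected payoff against Route-1: (-6)p + (-8)(1−p) = 2p − 8; against Route-2: (-7)p + 4(1−p) = −11p + 4.
Setting these equal: 2p − 8 = −11p + 4 ⇒ 13p = 12 ⇒ p = 12/13, and the value is (2)·(12/13) − 8 = -80/13.
For the smuggler: with q = P(Route-1), equating Day's and Night's payoffs gives q − 7 = −12q + 4 ⇒ q = 11/13.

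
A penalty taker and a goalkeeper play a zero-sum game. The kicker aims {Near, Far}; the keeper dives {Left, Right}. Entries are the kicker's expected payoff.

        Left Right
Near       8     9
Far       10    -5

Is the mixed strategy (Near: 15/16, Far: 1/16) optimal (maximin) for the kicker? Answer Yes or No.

Yes

Against Left this mix gives (15/16)·8 + (1/16)·10 = 65/8.
Against Right this mix gives (15/16)·9 + (1/16)·(-5) = 65/8.
All of the keeper's active replies (Left, Right) yield 65/8, and no column does worse for the kicker. The mix makes the keeper indifferent and guarantees 65/8, so it is optimal.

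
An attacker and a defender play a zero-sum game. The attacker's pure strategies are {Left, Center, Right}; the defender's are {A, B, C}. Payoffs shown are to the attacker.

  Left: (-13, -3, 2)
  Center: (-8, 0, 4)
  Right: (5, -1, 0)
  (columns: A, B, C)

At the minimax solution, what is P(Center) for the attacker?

3/7

Row minima: Left → -13, Center → -8, Right → -1; maximin = -1.
Column maxima: A → 5, B → 0, C → 4; minimax = 0.
-1 ≠ 0, so there is no saddle point; optimal play is mixed.
Left is strictly dominated by Center, so the attacker never plays it.
C is strictly dominated by B (it gives the attacker strictly more in every row), so the defender never plays it.
On the remaining 2×2 (Center, Right vs A, B):
Let the attacker play Center with probability p. Expected payoff against A: (-8)p + 5(1−p) = −13p + 5; against B: 0p + (-1)(1−p) = p − 1.
Setting these equal: −13p + 5 = p − 1 ⇒ −14p = -6 ⇒ p = 3/7, and the value is (-13)·(3/7) + 5 = -4/7.
For the defender: with q = P(A), equating Center's and Right's payoffs gives −8q = 6q − 1 ⇒ q = 1/14.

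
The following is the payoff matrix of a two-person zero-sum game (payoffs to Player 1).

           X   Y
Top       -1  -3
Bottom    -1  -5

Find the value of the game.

Row minima: Top → -3, Bottom → -5; maximin = -3.
Column maxima: X → -1, Y → -3; minimax = -3.
Since maximin = minimax = -3, there is a saddle point and the value is -3.

-3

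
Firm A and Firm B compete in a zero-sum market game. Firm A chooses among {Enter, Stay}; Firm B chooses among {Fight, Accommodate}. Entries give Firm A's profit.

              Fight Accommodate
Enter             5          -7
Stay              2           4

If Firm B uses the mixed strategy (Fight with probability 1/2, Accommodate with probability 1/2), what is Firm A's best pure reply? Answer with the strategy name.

Stay

Expected payoff of Enter: (1/2)·5 + (1/2)·(-7) = -1.
Expected payoff of Stay: (1/2)·2 + (1/2)·4 = 3.
The largest is 3, so Firm A's best response is Stay.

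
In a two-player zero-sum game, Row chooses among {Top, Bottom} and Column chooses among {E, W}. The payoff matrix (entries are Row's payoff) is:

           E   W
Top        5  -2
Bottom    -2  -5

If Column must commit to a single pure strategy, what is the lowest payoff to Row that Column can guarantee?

-2

Column maxima: E → 5, W → -2.
The smallest of these is -2.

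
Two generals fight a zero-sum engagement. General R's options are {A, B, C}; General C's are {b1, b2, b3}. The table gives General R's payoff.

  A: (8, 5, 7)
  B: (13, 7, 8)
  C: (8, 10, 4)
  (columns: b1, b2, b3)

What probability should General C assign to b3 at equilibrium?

Row minima: A → 5, B → 7, C → 4; maximin = 7.
Column maxima: b1 → 13, b2 → 10, b3 → 8; minimax = 8.
7 ≠ 8, so there is no saddle point; optimal play is mixed.
A is strictly dominated by B, so General R never plays it.
b1 is strictly dominated by b3 (it gives General R strictly more in every row), so General C never plays it.
On the remaining 2×2 (B, C vs b2, b3):
Let General R play B with probability p. Expected payoff against b2: 7p + 10(1−p) = −3p + 10; against b3: 8p + 4(1−p) = 4p + 4.
Setting these equal: −3p + 10 = 4p + 4 ⇒ −7p = -6 ⇒ p = 6/7, and the value is (-3)·(6/7) + 10 = 52/7.
For General C: with q = P(b2), equating B's and C's payoffs gives −q + 8 = 6q + 4 ⇒ q = 4/7.

3/7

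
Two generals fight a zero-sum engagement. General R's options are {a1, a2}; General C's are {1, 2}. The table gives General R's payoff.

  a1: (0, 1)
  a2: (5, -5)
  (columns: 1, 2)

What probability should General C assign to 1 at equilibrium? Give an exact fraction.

Row minima: a1 → 0, a2 → -5; maximin = 0.
Column maxima: 1 → 5, 2 → 1; minimax = 1.
0 ≠ 1, so there is no saddle point; optimal play is mixed.
Let General R play a1 with probability p. Expected payoff against 1: 0p + 5(1−p) = −5p + 5; against 2: 1p + (-5)(1−p) = 6p − 5.
Setting these equal: −5p + 5 = 6p − 5 ⇒ −11p = -10 ⇒ p = 10/11, and the value is (-5)·(10/11) + 5 = 5/11.
For General C: with q = P(1), equating a1's and a2's payoffs gives −q + 1 = 10q − 5 ⇒ q = 6/11.

6/11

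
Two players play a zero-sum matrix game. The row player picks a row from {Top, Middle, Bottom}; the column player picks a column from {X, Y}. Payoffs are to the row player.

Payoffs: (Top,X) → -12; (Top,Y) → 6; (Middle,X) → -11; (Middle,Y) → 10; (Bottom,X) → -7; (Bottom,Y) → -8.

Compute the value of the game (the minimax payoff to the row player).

-79/11

Row minima: Top → -12, Middle → -11, Bottom → -8; maximin = -8.
Column maxima: X → -7, Y → 10; minimax = -7.
-8 ≠ -7, so there is no saddle point; optimal play is mixed.
Top is strictly dominated by Middle, so the row player never plays it.
On the remaining 2×2 (Middle, Bottom vs X, Y):
Let the row player play Middle with probability p. Expected payoff against X: (-11)p + (-7)(1−p) = −4p − 7; against Y: 10p + (-8)(1−p) = 18p − 8.
Setting these equal: −4p − 7 = 18p − 8 ⇒ −22p = -1 ⇒ p = 1/22, and the value is (-4)·(1/22) − 7 = -79/11.
For the column player: with q = P(X), equating Middle's and Bottom's payoffs gives −21q + 10 = q − 8 ⇒ q = 9/11.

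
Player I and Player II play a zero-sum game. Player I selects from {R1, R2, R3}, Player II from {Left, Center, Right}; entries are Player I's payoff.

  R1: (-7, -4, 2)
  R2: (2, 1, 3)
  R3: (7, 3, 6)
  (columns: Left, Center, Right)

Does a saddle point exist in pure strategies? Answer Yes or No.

Yes

Row minima: R1 → -7, R2 → 1, R3 → 3; maximin = 3.
Column maxima: Left → 7, Center → 3, Right → 6; minimax = 3.
maximin = minimax = 3, so a saddle point exists.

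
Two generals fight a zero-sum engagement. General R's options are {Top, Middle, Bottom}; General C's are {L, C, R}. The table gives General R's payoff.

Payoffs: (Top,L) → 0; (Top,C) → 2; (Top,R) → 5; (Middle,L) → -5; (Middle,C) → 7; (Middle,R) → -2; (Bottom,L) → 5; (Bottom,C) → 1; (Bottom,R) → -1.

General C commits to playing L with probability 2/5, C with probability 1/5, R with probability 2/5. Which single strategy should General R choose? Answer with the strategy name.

Expected payoff of Top: (2/5)·0 + (1/5)·2 + (2/5)·5 = 12/5.
Expected payoff of Middle: (2/5)·(-5) + (1/5)·7 + (2/5)·(-2) = -7/5.
Expected payoff of Bottom: (2/5)·5 + (1/5)·1 + (2/5)·(-1) = 9/5.
The largest is 12/5, so General R's best response is Top.

Top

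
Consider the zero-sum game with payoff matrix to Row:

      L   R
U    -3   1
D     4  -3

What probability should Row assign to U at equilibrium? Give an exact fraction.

Row minima: U → -3, D → -3; maximin = -3.
Column maxima: L → 4, R → 1; minimax = 1.
-3 ≠ 1, so there is no saddle point; optimal play is mixed.
Let Row play U with probability p. Expected payoff against L: (-3)p + 4(1−p) = −7p + 4; against R: 1p + (-3)(1−p) = 4p − 3.
Setting these equal: −7p + 4 = 4p − 3 ⇒ −11p = -7 ⇒ p = 7/11, and the value is (-7)·(7/11) + 4 = -5/11.
For Column: with q = P(L), equating U's and D's payoffs gives −4q + 1 = 7q − 3 ⇒ q = 4/11.

7/11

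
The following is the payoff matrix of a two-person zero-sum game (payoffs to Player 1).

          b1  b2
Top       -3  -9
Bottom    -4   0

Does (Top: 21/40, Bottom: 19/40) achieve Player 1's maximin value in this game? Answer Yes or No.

Against b1 this mix gives (21/40)·(-3) + (19/40)·(-4) = -139/40.
Against b2 this mix gives (21/40)·(-9) + (19/40)·0 = -189/40.
Player 2 will play b2, holding Player 1 to -189/40. Shifting weight toward the row that does better against b2 would raise this floor (the equalizing mix achieves -18/5 against both b2 and b1), so the proposed strategy is not optimal.

No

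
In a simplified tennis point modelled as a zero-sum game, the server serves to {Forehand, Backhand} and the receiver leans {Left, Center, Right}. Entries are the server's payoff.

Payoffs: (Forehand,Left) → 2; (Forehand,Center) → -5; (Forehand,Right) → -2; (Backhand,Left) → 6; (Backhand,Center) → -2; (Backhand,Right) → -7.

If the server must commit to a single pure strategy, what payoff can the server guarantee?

Row minima: Forehand → -5, Backhand → -7.
The best of these is -5.

-5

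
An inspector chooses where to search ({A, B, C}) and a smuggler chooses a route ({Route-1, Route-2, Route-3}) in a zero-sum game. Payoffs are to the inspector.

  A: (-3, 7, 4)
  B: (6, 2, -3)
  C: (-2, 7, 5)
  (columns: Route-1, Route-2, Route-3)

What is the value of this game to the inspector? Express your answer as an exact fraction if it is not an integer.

Row minima: A → -3, B → -3, C → -2; maximin = -2.
Column maxima: Route-1 → 6, Route-2 → 7, Route-3 → 5; minimax = 5.
-2 ≠ 5, so there is no saddle point; optimal play is mixed.
Route-2 is strictly dominated by Route-3 (it gives the inspector strictly more in every row), so the smuggler never plays it.
With Route-2 eliminated, A is strictly dominated by C (C gives the inspector strictly more in every remaining column), so the inspector never plays it.
On the remaining 2×2 (B, C vs Route-1, Route-3):
Let the inspector play B with probability p. Expected payoff against Route-1: 6p + (-2)(1−p) = 8p − 2; against Route-3: (-3)p + 5(1−p) = −8p + 5.
Setting these equal: 8p − 2 = −8p + 5 ⇒ 16p = 7 ⇒ p = 7/16, and the value is (8)·(7/16) − 2 = 3/2.
For the smuggler: with q = P(Route-1), equating B's and C's payoffs gives 9q − 3 = −7q + 5 ⇒ q = 1/2.

3/2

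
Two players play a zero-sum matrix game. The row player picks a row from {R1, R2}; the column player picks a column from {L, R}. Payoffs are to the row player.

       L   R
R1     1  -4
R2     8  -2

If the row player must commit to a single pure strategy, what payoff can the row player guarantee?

Row minima: R1 → -4, R2 → -2.
The best of these is -2.

-2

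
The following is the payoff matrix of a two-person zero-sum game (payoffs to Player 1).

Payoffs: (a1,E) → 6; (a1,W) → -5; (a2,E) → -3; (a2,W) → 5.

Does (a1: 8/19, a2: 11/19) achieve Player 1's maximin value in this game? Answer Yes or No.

Against E this mix gives (8/19)·6 + (11/19)·(-3) = 15/19.
Against W this mix gives (8/19)·(-5) + (11/19)·5 = 15/19.
All of Player 2's active replies (E, W) yield 15/19, and no column does worse for Player 1. The mix makes Player 2 indifferent and guarantees 15/19, so it is optimal.

Yes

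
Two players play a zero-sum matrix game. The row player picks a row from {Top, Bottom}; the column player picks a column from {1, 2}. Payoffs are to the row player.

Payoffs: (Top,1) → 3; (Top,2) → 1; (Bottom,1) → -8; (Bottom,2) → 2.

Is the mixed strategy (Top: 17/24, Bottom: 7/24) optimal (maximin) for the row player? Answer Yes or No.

Against 1 this mix gives (17/24)·3 + (7/24)·(-8) = -5/24.
Against 2 this mix gives (17/24)·1 + (7/24)·2 = 31/24.
The column player will play 1, holding the row player to -5/24. Shifting weight toward the row that does better against 1 would raise this floor (the equalizing mix achieves 7/6 against both 1 and 2), so the proposed strategy is not optimal.

No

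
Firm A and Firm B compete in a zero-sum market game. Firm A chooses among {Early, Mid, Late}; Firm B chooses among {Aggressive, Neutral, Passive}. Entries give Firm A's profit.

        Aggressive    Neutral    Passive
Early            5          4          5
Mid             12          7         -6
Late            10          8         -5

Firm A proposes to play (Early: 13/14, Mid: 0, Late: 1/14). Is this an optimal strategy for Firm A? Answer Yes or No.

Against Aggressive this mix gives (13/14)·5 + (1/14)·10 = 75/14.
Against Neutral this mix gives (13/14)·4 + (1/14)·8 = 30/7.
Against Passive this mix gives (13/14)·5 + (1/14)·(-5) = 30/7.
All of Firm B's active replies (Neutral, Passive) yield 30/7, and no column does worse for Firm A. The mix makes Firm B indifferent and guarantees 30/7, so it is optimal.

Yes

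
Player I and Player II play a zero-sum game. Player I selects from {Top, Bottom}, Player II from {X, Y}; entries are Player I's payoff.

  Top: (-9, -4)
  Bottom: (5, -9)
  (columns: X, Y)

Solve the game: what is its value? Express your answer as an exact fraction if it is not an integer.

Row minima: Top → -9, Bottom → -9; maximin = -9.
Column maxima: X → 5, Y → -4; minimax = -4.
-9 ≠ -4, so there is no saddle point; optimal play is mixed.
Let Player I play Top with probability p. Expected payoff against X: (-9)p + 5(1−p) = −14p + 5; against Y: (-4)p + (-9)(1−p) = 5p − 9.
Setting these equal: −14p + 5 = 5p − 9 ⇒ −19p = -14 ⇒ p = 14/19, and the value is (-14)·(14/19) + 5 = -101/19.
For Player II: with q = P(X), equating Top's and Bottom's payoffs gives −5q − 4 = 14q − 9 ⇒ q = 5/19.

-101/19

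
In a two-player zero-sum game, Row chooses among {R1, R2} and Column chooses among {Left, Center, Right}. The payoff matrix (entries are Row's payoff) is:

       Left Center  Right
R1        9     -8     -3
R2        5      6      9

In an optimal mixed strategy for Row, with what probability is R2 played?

17/18

Row minima: R1 → -8, R2 → 5; maximin = 5.
Column maxima: Left → 9, Center → 6, Right → 9; minimax = 6.
5 ≠ 6, so there is no saddle point; optimal play is mixed.
Right is strictly dominated by Center (it gives Row strictly more in every row), so Column never plays it.
On the remaining 2×2 (R1, R2 vs Left, Center):
Let Row play R1 with probability p. Expected payoff against Left: 9p + 5(1−p) = 4p + 5; against Center: (-8)p + 6(1−p) = −14p + 6.
Setting these equal: 4p + 5 = −14p + 6 ⇒ 18p = 1 ⇒ p = 1/18, and the value is (4)·(1/18) + 5 = 47/9.
For Column: with q = P(Left), equating R1's and R2's payoffs gives 17q − 8 = −q + 6 ⇒ q = 7/9.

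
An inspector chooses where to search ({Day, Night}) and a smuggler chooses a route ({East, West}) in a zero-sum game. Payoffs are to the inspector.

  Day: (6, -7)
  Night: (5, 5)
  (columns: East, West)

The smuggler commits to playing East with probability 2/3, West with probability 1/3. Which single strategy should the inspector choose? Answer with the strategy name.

Expected payoff of Day: (2/3)·6 + (1/3)·(-7) = 5/3.
Expected payoff of Night: (2/3)·5 + (1/3)·5 = 5.
The largest is 5, so the inspector's best response is Night.

Night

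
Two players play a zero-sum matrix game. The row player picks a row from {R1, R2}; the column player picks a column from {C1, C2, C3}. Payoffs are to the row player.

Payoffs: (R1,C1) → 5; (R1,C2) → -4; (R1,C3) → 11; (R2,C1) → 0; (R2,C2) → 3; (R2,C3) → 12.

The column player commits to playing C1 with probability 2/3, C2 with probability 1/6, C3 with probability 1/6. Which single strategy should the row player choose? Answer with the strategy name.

Expected payoff of R1: (2/3)·5 + (1/6)·(-4) + (1/6)·11 = 9/2.
Expected payoff of R2: (2/3)·0 + (1/6)·3 + (1/6)·12 = 5/2.
The largest is 9/2, so the row player's best response is R1.

R1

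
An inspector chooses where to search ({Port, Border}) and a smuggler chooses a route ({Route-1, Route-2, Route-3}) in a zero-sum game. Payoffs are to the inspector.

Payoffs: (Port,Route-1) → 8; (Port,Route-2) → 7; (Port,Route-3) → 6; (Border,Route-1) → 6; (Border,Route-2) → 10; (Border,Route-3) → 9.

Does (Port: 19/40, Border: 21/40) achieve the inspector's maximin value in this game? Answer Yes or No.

No

Against Route-1 this mix gives (19/40)·8 + (21/40)·6 = 139/20.
Against Route-2 this mix gives (19/40)·7 + (21/40)·10 = 343/40.
Against Route-3 this mix gives (19/40)·6 + (21/40)·9 = 303/40.
The smuggler will play Route-1, holding the inspector to 139/20. Shifting weight toward the row that does better against Route-1 would raise this floor (the equalizing mix achieves 36/5 against both Route-1 and Route-3), so the proposed strategy is not optimal.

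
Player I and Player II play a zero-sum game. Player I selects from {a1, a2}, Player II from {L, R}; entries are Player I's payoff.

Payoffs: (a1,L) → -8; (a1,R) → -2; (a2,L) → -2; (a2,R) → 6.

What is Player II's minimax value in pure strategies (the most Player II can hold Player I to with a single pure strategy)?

Column maxima: L → -2, R → 6.
The smallest of these is -2.

-2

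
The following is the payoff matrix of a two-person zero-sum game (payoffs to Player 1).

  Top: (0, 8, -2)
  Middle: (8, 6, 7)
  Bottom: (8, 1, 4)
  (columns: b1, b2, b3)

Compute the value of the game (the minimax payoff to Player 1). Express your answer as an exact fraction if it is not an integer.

Row minima: Top → -2, Middle → 6, Bottom → 1; maximin = 6.
Column maxima: b1 → 8, b2 → 8, b3 → 7; minimax = 7.
6 ≠ 7, so there is no saddle point; optimal play is mixed.
b1 is strictly dominated by b3 (it gives Player 1 strictly more in every row), so Player 2 never plays it.
With b1 eliminated, Bottom is strictly dominated by Middle (Middle gives Player 1 strictly more in every remaining column), so Player 1 never plays it.
On the remaining 2×2 (Top, Middle vs b2, b3):
Let Player 1 play Top with probability p. Expected payoff against b2: 8p + 6(1−p) = 2p + 6; against b3: (-2)p + 7(1−p) = −9p + 7.
Setting these equal: 2p + 6 = −9p + 7 ⇒ 11p = 1 ⇒ p = 1/11, and the value is (2)·(1/11) + 6 = 68/11.
For Player 2: with q = P(b2), equating Top's and Middle's payoffs gives 10q − 2 = −q + 7 ⇒ q = 9/11.

68/11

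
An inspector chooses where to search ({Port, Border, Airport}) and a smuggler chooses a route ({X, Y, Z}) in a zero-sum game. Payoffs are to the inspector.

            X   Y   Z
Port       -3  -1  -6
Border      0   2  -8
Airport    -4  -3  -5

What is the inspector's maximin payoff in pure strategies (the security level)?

Row minima: Port → -6, Border → -8, Airport → -5.
The best of these is -5.

-5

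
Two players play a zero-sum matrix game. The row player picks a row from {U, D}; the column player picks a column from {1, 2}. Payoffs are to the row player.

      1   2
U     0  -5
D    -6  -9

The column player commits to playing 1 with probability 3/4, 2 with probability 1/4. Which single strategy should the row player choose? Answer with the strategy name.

U

Expected payoff of U: (3/4)·0 + (1/4)·(-5) = -5/4.
Expected payoff of D: (3/4)·(-6) + (1/4)·(-9) = -27/4.
The largest is -5/4, so the row player's best response is U.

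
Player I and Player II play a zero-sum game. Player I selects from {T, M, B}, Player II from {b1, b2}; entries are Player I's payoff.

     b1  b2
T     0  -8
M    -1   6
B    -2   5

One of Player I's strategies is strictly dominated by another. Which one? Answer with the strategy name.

B

M gives a strictly higher payoff than B against every column: -1 > -2, 6 > 5.
So B is strictly dominated and Player I never plays it.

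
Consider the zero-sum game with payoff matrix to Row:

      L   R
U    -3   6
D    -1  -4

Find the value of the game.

-3/2

Row minima: U → -3, D → -4; maximin = -3.
Column maxima: L → -1, R → 6; minimax = -1.
-3 ≠ -1, so there is no saddle point; optimal play is mixed.
Let Row play U with probability p. Expected payoff against L: (-3)p + (-1)(1−p) = −2p − 1; against R: 6p + (-4)(1−p) = 10p − 4.
Setting these equal: −2p − 1 = 10p − 4 ⇒ −12p = -3 ⇒ p = 1/4, and the value is (-2)·(1/4) − 1 = -3/2.
For Column: with q = P(L), equating U's and D's payoffs gives −9q + 6 = 3q − 4 ⇒ q = 5/6.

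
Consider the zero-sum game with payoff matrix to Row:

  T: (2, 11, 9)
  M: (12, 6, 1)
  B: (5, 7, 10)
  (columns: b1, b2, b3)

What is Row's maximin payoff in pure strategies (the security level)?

Row minima: T → 2, M → 1, B → 5.
The best of these is 5.

5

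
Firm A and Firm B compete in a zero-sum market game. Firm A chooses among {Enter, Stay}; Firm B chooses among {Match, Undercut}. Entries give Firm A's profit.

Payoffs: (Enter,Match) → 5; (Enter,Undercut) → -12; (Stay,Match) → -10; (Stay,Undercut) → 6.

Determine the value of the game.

Row minima: Enter → -12, Stay → -10; maximin = -10.
Column maxima: Match → 5, Undercut → 6; minimax = 5.
-10 ≠ 5, so there is no saddle point; optimal play is mixed.
Let Firm A play Enter with probability p. Expected payoff against Match: 5p + (-10)(1−p) = 15p − 10; against Undercut: (-12)p + 6(1−p) = −18p + 6.
Setting these equal: 15p − 10 = −18p + 6 ⇒ 33p = 16 ⇒ p = 16/33, and the value is (15)·(16/33) − 10 = -30/11.
For Firm B: with q = P(Match), equating Enter's and Stay's payoffs gives 17q − 12 = −16q + 6 ⇒ q = 6/11.

-30/11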